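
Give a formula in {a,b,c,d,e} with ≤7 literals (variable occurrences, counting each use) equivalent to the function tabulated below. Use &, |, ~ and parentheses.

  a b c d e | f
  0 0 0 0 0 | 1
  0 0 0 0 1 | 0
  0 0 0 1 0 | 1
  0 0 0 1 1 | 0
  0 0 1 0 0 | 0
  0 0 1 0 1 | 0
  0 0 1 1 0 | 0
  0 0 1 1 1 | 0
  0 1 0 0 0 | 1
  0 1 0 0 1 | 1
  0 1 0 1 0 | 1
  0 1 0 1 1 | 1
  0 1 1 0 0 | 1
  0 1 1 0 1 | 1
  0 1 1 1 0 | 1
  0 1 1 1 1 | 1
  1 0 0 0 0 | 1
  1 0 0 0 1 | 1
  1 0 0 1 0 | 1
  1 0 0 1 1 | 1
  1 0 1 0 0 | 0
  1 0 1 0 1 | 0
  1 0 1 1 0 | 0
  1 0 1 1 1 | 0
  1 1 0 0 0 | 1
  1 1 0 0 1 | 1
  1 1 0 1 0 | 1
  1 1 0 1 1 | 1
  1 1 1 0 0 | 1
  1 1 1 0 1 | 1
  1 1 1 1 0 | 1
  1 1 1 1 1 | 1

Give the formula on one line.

  ~c = 11110000111100001111000011110000
  ~e = 10101010101010101010101010101010
  (e | c) = 01011111010111110101111101011111
  (a & (e | c)) = 00000000000000000101111101011111
  (~e | (a & (e | c))) = 10101010101010101111111111111111
  (~c & (~e | (a & (e | c)))) = 10100000101000001111000011110000
  (b | (~c & (~e | (a & (e | c))))) = 10100000111111111111000011111111

(b | (~c & (~e | (a & (e | c)))))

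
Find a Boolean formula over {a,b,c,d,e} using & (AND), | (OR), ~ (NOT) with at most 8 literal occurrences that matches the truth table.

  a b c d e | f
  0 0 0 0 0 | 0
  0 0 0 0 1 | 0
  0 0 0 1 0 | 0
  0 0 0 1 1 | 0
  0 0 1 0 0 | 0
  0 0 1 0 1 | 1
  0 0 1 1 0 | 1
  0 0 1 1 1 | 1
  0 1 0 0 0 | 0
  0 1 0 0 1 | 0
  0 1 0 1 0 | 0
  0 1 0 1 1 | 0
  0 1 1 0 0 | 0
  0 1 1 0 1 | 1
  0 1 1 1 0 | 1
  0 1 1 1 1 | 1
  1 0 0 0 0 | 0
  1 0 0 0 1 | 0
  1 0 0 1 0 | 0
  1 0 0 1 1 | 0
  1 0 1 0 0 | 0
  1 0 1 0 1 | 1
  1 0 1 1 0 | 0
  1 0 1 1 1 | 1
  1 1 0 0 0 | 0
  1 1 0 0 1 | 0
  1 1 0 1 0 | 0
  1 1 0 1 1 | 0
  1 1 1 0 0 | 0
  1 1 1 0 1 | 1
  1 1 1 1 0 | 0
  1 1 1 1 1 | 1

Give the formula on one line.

  ~a = 11111111111111110000000000000000
  (e | ~a) = 11111111111111110101010101010101
  (d | e) = 01110111011101110111011101110111
  (c & (d | e)) = 00000111000001110000011100000111
  ((e | ~a) & (c & (d | e))) = 00000111000001110000010100000101

((e | ~a) & (c & (d | e)))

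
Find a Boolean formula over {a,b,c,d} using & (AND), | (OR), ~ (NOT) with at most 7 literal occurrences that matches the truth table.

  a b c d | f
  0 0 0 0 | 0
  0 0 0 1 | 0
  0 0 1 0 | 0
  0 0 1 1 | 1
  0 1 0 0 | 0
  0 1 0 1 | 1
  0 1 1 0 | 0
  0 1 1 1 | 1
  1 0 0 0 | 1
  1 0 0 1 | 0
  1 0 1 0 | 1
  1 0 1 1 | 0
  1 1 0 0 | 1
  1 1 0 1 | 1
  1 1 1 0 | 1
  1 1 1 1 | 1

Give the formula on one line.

  (a | d) = 0101010111111111
  ~d = 1010101010101010
  (~d | b) = 1010111110101111
  ~c = 1100110011001100
  ~a = 1111111100000000
  (~c | ~a) = 1111111111001100
  (c & (~c | ~a)) = 0011001100000000
  ((~d | b) | (c & (~c | ~a))) = 1011111110101111
  ((a | d) & ((~d | b) | (c & (~c | ~a)))) = 0001010110101111

((a | d) & ((~d | b) | (c & (~c | ~a))))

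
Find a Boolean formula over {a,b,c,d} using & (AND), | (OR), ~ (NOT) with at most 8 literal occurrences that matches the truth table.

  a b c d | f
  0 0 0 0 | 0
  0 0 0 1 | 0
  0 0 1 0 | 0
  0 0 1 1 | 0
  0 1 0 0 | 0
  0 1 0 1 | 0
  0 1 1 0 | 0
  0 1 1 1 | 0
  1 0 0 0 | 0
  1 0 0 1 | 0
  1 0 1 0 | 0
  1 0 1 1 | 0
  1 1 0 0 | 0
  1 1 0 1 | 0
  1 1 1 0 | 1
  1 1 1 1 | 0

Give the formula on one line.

  ~d = 1010101010101010
  ~a = 1111111100000000
  (c | ~a) = 1111111100110011
  (b | d) = 0101111101011111
  (c | d) = 0111011101110111
  ((c | d) & a) = 0000000001110111
  ((b | d) & ((c | d) & a)) = 0000000001010111
  ((c | ~a) & ((b | d) & ((c | d) & a))) = 0000000000010011
  (~d & ((c | ~a) & ((b | d) & ((c | d) & a)))) = 0000000000000010

(~d & ((c | ~a) & ((b | d) & ((c | d) & a))))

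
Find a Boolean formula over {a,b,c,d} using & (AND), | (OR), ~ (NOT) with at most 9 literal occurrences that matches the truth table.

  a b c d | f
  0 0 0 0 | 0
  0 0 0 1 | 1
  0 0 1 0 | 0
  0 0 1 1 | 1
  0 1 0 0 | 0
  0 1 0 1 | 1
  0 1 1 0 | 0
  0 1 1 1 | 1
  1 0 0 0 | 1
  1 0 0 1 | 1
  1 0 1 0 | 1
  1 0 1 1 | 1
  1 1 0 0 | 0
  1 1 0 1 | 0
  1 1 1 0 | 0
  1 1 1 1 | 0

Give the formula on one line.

  ~a = 1111111100000000
  ~b = 1111000011110000
  (~a | ~b) = 1111111111110000
  ((~a | ~b) & a) = 0000000011110000
  ((~a | ~b) & d) = 0101010101010000
  (((~a | ~b) & a) | ((~a | ~b) & d)) = 0101010111110000

(((~a | ~b) & a) | ((~a | ~b) & d))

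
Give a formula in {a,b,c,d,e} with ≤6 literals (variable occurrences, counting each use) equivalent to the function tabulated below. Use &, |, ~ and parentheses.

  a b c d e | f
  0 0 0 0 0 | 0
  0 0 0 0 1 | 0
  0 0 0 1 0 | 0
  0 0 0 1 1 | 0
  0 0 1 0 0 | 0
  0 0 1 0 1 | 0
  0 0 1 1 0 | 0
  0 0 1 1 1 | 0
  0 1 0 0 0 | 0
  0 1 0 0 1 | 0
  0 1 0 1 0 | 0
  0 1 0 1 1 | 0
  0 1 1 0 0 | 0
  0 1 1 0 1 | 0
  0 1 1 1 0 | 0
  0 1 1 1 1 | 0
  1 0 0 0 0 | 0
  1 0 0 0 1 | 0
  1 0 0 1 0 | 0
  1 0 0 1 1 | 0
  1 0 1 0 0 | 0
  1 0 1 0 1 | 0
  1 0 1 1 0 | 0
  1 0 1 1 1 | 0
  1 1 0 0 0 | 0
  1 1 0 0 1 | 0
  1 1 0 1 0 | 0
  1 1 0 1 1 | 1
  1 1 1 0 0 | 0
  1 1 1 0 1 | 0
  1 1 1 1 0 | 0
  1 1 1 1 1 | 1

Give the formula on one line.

(b & (a & (d & e)))

  (d & e) = 00010001000100010001000100010001
  (a & (d & e)) = 00000000000000000001000100010001
  (b & (a & (d & e))) = 00000000000000000000000000010001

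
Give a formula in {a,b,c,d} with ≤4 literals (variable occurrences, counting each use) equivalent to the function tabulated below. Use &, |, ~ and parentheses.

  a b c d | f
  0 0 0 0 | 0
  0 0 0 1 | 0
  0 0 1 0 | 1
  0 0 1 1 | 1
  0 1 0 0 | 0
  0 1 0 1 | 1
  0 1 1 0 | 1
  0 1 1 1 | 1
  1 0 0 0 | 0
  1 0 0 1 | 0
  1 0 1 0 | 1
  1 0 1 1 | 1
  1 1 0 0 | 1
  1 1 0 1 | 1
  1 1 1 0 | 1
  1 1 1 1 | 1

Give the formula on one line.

  (a | d) = 0101010111111111
  (b & (a | d)) = 0000010100001111
  ((b & (a | d)) | c) = 0011011100111111

((b & (a | d)) | c)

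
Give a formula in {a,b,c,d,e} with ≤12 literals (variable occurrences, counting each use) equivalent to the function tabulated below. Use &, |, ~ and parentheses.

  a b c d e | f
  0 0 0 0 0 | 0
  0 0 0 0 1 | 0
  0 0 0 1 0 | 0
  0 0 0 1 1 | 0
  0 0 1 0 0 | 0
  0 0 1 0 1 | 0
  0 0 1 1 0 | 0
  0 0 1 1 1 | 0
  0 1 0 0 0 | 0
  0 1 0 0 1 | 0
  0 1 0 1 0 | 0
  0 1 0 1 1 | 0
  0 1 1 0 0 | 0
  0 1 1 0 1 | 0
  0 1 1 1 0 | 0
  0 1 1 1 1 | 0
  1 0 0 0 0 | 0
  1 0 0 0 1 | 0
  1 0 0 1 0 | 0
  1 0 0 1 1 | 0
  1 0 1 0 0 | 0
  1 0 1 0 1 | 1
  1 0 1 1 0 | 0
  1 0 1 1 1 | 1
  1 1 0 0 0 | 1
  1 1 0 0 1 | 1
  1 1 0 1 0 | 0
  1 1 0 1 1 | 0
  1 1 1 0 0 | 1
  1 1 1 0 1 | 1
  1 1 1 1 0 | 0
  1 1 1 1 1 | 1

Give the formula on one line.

(((~c | (e | ~d)) & a) & (((~d & b) | ~a) | (c & e)))

  ~c = 11110000111100001111000011110000
  ~d = 11001100110011001100110011001100
  (e | ~d) = 11011101110111011101110111011101
  (~c | (e | ~d)) = 11111101111111011111110111111101
  ((~c | (e | ~d)) & a) = 00000000000000001111110111111101
  (~d & b) = 00000000110011000000000011001100
  ~a = 11111111111111110000000000000000
  ((~d & b) | ~a) = 11111111111111110000000011001100
  (c & e) = 00000101000001010000010100000101
  (((~d & b) | ~a) | (c & e)) = 11111111111111110000010111001101
  (((~c | (e | ~d)) & a) & (((~d & b) | ~a) | (c & e))) = 00000000000000000000010111001101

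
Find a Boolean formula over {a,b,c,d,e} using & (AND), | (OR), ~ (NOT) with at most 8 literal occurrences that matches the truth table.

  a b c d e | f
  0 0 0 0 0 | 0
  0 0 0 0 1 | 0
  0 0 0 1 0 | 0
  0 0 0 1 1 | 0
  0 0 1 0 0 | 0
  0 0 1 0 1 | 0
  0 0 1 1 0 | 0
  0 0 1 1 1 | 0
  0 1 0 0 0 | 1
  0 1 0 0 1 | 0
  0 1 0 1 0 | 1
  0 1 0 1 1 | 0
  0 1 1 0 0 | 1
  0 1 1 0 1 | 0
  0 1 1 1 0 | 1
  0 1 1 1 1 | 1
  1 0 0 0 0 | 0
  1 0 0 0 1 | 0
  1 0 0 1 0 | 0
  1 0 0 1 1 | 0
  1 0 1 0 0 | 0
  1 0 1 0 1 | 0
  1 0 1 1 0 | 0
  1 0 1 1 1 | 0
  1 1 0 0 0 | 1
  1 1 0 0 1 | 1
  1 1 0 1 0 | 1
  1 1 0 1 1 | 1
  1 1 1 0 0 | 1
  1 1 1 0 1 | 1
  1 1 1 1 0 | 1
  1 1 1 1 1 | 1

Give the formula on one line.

(b & ((((d & c) & b) | a) | ~e))

  (d & c) = 00000011000000110000001100000011
  ((d & c) & b) = 00000000000000110000000000000011
  (((d & c) & b) | a) = 00000000000000111111111111111111
  ~e = 10101010101010101010101010101010
  ((((d & c) & b) | a) | ~e) = 10101010101010111111111111111111
  (b & ((((d & c) & b) | a) | ~e)) = 00000000101010110000000011111111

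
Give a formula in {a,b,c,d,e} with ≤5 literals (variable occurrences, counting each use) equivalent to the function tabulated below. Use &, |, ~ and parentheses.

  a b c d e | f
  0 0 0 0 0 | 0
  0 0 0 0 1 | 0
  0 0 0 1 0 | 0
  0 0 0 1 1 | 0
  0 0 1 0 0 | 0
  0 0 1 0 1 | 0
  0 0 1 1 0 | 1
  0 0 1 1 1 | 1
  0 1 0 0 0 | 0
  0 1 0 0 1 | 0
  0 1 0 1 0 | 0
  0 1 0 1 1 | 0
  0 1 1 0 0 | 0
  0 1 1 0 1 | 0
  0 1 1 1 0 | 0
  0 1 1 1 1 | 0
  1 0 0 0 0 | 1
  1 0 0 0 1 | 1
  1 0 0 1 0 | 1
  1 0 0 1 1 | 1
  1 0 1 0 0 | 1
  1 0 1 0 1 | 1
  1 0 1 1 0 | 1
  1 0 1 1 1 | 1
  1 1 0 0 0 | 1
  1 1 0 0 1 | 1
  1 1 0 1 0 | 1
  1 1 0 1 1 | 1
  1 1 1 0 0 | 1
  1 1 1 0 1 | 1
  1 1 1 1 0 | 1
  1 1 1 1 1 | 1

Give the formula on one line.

(((~b & d) & c) | a)

  ~b = 11111111000000001111111100000000
  (~b & d) = 00110011000000000011001100000000
  ((~b & d) & c) = 00000011000000000000001100000000
  (((~b & d) & c) | a) = 00000011000000001111111111111111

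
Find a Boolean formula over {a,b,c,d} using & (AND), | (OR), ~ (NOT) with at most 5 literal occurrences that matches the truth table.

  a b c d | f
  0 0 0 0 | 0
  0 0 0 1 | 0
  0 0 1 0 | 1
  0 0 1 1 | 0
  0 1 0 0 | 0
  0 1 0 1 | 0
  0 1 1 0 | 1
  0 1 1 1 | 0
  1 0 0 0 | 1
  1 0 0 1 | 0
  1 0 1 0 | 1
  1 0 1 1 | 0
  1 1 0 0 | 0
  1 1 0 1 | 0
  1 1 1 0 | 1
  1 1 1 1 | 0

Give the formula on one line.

  (c | d) = 0111011101110111
  ~b = 1111000011110000
  (~b & a) = 0000000011110000
  ((c | d) | (~b & a)) = 0111011111110111
  ~d = 1010101010101010
  (((c | d) | (~b & a)) & ~d) = 0010001010100010

(((c | d) | (~b & a)) & ~d)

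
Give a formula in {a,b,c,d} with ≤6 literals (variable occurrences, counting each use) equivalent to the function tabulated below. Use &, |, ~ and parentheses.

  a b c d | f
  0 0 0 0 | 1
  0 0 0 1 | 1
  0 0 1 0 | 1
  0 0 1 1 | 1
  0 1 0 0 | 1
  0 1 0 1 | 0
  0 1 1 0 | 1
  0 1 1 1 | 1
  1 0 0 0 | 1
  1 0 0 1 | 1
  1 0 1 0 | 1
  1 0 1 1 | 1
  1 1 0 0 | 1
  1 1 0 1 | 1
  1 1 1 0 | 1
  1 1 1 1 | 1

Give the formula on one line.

  ~d = 1010101010101010
  (~d & b) = 0000101000001010
  (c | (~d & b)) = 0011101100111011
  ((c | (~d & b)) | a) = 0011101111111111
  ~b = 1111000011110000
  (((c | (~d & b)) | a) | ~b) = 1111101111111111

(((c | (~d & b)) | a) | ~b)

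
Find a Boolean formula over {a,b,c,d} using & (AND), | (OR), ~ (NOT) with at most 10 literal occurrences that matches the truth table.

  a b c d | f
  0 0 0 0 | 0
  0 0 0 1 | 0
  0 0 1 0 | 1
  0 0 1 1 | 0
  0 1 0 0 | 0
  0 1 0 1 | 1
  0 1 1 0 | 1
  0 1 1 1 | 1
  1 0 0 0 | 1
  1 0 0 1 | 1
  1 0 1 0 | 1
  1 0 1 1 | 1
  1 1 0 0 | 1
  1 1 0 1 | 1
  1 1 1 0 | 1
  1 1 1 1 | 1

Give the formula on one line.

(((c & ~d) | a) | (a | (b & (a | d))))

  ~d = 1010101010101010
  (c & ~d) = 0010001000100010
  ((c & ~d) | a) = 0010001011111111
  (a | d) = 0101010111111111
  (b & (a | d)) = 0000010100001111
  (a | (b & (a | d))) = 0000010111111111
  (((c & ~d) | a) | (a | (b & (a | d)))) = 0010011111111111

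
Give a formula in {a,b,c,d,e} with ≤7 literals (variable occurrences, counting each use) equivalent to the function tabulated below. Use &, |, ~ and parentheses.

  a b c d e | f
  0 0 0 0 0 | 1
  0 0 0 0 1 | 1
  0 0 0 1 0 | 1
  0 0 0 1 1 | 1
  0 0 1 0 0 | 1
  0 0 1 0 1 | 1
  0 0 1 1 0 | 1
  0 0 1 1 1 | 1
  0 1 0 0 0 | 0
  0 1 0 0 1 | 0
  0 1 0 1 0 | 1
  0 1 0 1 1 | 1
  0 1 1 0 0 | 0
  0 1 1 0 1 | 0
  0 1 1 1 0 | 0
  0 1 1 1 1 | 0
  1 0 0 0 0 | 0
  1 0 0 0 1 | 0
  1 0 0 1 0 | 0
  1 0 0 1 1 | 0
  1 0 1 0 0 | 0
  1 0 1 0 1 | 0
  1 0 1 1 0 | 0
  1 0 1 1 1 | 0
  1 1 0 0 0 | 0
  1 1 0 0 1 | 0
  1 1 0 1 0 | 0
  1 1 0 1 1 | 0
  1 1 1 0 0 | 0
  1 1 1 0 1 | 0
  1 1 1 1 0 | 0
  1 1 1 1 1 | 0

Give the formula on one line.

  ~b = 11111111000000001111111100000000
  ~a = 11111111111111110000000000000000
  (~b & ~a) = 11111111000000000000000000000000
  ~c = 11110000111100001111000011110000
  (d & ~c) = 00110000001100000011000000110000
  ((d & ~c) & ~a) = 00110000001100000000000000000000
  ((~b & ~a) | ((d & ~c) & ~a)) = 11111111001100000000000000000000

((~b & ~a) | ((d & ~c) & ~a))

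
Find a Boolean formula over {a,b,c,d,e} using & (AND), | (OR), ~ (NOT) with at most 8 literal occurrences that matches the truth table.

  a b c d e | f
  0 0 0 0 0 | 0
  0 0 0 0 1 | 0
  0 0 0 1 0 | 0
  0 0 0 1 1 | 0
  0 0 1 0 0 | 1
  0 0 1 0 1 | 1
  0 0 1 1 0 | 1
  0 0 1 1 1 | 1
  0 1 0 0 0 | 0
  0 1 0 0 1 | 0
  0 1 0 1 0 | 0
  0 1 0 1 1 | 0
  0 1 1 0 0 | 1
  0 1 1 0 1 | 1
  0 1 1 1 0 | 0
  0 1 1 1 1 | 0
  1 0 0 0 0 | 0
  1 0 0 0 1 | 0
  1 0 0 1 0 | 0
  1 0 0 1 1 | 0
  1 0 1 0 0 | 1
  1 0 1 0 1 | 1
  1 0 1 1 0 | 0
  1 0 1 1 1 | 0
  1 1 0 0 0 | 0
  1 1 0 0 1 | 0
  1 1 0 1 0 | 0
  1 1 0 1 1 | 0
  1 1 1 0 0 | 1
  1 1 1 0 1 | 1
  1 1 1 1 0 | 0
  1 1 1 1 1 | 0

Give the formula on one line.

(c & ((~a & (~b & (((~b & ~a) & c) | d))) | ~d))

  ~a = 11111111111111110000000000000000
  ~b = 11111111000000001111111100000000
  (~b & ~a) = 11111111000000000000000000000000
  ((~b & ~a) & c) = 00001111000000000000000000000000
  (((~b & ~a) & c) | d) = 00111111001100110011001100110011
  (~b & (((~b & ~a) & c) | d)) = 00111111000000000011001100000000
  (~a & (~b & (((~b & ~a) & c) | d))) = 00111111000000000000000000000000
  ~d = 11001100110011001100110011001100
  ((~a & (~b & (((~b & ~a) & c) | d))) | ~d) = 11111111110011001100110011001100
  (c & ((~a & (~b & (((~b & ~a) & c) | d))) | ~d)) = 00001111000011000000110000001100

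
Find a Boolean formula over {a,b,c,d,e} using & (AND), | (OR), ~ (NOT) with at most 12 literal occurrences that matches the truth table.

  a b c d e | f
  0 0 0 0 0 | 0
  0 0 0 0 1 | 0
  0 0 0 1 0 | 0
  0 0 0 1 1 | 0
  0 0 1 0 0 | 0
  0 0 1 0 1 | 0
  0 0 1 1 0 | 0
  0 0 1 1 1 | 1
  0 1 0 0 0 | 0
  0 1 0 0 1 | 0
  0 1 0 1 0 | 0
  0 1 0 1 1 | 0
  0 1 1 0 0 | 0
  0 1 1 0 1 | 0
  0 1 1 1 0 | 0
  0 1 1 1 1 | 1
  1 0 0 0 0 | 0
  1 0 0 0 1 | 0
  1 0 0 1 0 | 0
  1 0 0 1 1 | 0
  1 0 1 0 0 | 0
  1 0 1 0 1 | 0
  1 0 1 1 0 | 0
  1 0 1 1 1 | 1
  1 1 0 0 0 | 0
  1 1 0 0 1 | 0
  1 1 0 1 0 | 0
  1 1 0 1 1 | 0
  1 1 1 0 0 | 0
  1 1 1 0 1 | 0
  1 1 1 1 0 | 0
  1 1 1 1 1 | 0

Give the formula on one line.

(((~b | ((~d | ((~d & ~a) | e)) & ~a)) & e) & (d & c))

  ~b = 11111111000000001111111100000000
  ~d = 11001100110011001100110011001100
  ~a = 11111111111111110000000000000000
  (~d & ~a) = 11001100110011000000000000000000
  ((~d & ~a) | e) = 11011101110111010101010101010101
  (~d | ((~d & ~a) | e)) = 11011101110111011101110111011101
  ((~d | ((~d & ~a) | e)) & ~a) = 11011101110111010000000000000000
  (~b | ((~d | ((~d & ~a) | e)) & ~a)) = 11111111110111011111111100000000
  ((~b | ((~d | ((~d & ~a) | e)) & ~a)) & e) = 01010101010101010101010100000000
  (d & c) = 00000011000000110000001100000011
  (((~b | ((~d | ((~d & ~a) | e)) & ~a)) & e) & (d & c)) = 00000001000000010000000100000000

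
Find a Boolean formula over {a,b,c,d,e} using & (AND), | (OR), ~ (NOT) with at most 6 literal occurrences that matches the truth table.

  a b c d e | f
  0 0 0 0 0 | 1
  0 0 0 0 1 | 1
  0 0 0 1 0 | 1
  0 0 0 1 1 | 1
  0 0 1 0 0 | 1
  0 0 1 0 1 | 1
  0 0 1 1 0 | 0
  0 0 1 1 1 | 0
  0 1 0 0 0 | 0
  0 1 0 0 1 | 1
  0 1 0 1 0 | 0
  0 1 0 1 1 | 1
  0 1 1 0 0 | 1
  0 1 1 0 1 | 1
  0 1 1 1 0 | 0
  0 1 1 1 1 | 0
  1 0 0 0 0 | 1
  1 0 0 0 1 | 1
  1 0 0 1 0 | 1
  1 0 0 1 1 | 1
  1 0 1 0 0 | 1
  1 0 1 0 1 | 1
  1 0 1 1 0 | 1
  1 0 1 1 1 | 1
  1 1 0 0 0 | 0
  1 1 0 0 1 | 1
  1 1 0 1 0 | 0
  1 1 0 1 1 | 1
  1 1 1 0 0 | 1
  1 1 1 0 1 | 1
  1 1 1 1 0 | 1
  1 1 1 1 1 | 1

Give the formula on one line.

  ~c = 11110000111100001111000011110000
  ~b = 11111111000000001111111100000000
  (e | ~b) = 11111111010101011111111101010101
  (~c & (e | ~b)) = 11110000010100001111000001010000
  ~d = 11001100110011001100110011001100
  (a | ~d) = 11001100110011001111111111111111
  ((a | ~d) & c) = 00001100000011000000111100001111
  ((~c & (e | ~b)) | ((a | ~d) & c)) = 11111100010111001111111101011111

((~c & (e | ~b)) | ((a | ~d) & c))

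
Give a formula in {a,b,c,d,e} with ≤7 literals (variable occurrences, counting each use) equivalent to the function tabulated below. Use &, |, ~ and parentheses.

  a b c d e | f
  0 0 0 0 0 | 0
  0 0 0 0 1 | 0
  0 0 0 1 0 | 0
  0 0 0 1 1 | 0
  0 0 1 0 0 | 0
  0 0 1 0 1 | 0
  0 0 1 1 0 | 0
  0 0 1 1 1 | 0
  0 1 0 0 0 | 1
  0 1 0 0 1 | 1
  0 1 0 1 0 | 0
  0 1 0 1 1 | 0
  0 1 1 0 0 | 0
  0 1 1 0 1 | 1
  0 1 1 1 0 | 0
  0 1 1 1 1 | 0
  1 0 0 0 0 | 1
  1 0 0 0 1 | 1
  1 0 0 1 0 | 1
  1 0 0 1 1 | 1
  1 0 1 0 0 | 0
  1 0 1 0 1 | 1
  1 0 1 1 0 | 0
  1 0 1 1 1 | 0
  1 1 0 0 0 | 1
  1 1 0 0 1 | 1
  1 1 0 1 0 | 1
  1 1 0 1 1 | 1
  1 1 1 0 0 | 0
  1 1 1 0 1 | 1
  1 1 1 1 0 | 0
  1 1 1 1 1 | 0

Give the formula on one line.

(((~d & (d | e)) | ~c) & ((b & ~d) | a))

  ~d = 11001100110011001100110011001100
  (d | e) = 01110111011101110111011101110111
  (~d & (d | e)) = 01000100010001000100010001000100
  ~c = 11110000111100001111000011110000
  ((~d & (d | e)) | ~c) = 11110100111101001111010011110100
  (b & ~d) = 00000000110011000000000011001100
  ((b & ~d) | a) = 00000000110011001111111111111111
  (((~d & (d | e)) | ~c) & ((b & ~d) | a)) = 00000000110001001111010011110100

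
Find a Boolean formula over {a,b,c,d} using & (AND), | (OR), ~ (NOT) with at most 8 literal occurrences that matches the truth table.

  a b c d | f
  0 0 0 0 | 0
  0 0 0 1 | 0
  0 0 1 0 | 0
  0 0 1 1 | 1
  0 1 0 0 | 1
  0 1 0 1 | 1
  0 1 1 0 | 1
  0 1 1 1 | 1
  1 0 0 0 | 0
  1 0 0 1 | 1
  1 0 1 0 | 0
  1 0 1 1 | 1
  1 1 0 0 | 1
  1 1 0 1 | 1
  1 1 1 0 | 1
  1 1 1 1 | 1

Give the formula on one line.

  (c | a) = 0011001111111111
  ((c | a) | b) = 0011111111111111
  (d | b) = 0101111101011111
  ((d | b) | a) = 0101111111111111
  (((c | a) | b) & ((d | b) | a)) = 0001111111111111
  ((((c | a) | b) & ((d | b) | a)) & (d | b)) = 0001111101011111

((((c | a) | b) & ((d | b) | a)) & (d | b))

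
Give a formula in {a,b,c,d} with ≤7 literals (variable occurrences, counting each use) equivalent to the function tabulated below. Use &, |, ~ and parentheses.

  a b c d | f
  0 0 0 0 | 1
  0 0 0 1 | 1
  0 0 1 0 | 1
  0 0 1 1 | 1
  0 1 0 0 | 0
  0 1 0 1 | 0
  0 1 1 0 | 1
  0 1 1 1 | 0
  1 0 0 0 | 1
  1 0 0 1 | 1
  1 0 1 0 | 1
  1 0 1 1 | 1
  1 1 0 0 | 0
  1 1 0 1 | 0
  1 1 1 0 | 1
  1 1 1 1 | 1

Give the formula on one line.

((~d & c) | (~b | (c & a)))

  ~d = 1010101010101010
  (~d & c) = 0010001000100010
  ~b = 1111000011110000
  (c & a) = 0000000000110011
  (~b | (c & a)) = 1111000011110011
  ((~d & c) | (~b | (c & a))) = 1111001011110011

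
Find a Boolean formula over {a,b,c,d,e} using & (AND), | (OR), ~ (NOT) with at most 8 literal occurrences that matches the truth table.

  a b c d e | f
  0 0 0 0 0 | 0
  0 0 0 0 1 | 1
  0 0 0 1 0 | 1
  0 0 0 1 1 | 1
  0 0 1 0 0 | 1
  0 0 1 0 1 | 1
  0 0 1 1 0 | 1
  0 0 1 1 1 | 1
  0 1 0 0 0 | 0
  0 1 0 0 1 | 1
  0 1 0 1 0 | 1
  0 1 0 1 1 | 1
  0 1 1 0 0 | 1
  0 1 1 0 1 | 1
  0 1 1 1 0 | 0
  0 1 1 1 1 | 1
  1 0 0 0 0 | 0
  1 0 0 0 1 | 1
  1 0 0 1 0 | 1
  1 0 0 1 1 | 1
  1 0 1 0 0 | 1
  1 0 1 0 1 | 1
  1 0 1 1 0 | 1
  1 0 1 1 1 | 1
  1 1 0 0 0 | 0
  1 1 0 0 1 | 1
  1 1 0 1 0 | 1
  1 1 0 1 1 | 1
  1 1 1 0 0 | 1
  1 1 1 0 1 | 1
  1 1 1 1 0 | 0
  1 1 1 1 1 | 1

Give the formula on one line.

  ~d = 11001100110011001100110011001100
  ~b = 11111111000000001111111100000000
  ~e = 10101010101010101010101010101010
  (~b & ~e) = 10101010000000001010101000000000
  ~c = 11110000111100001111000011110000
  ((~b & ~e) | ~c) = 11111010111100001111101011110000
  (~d | ((~b & ~e) | ~c)) = 11111110111111001111111011111100
  (e | (~d | ((~b & ~e) | ~c))) = 11111111111111011111111111111101
  (d | e) = 01110111011101110111011101110111
  (c | (d | e)) = 01111111011111110111111101111111
  ((e | (~d | ((~b & ~e) | ~c))) & (c | (d | e))) = 01111111011111010111111101111101

((e | (~d | ((~b & ~e) | ~c))) & (c | (d | e)))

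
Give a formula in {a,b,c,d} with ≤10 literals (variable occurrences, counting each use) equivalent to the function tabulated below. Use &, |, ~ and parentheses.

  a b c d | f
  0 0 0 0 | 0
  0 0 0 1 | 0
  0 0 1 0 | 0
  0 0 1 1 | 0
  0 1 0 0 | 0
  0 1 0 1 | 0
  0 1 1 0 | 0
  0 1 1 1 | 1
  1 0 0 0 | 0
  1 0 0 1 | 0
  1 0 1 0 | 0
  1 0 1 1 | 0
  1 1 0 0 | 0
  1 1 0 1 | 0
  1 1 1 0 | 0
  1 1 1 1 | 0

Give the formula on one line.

  ~a = 1111111100000000
  (c & ~a) = 0011001100000000
  ~d = 1010101010101010
  ((c & ~a) | ~d) = 1011101110101010
  ~c = 1100110011001100
  (b | ~c) = 1100111111001111
  (d & ~a) = 0101010100000000
  ((b | ~c) & (d & ~a)) = 0100010100000000
  (b | c) = 0011111100111111
  (((b | ~c) & (d & ~a)) & (b | c)) = 0000010100000000
  (((c & ~a) | ~d) & (((b | ~c) & (d & ~a)) & (b | c))) = 0000000100000000

(((c & ~a) | ~d) & (((b | ~c) & (d & ~a)) & (b | c)))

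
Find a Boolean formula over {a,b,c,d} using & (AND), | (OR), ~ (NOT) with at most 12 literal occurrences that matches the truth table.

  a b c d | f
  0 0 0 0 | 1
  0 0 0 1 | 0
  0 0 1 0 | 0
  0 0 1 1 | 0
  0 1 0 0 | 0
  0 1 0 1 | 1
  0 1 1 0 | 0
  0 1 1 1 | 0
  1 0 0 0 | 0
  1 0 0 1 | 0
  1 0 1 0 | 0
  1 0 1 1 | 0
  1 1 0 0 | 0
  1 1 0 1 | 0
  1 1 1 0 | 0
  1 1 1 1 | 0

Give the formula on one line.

  (b & d) = 0000010100000101
  (c | (b & d)) = 0011011100110111
  ~d = 1010101010101010
  ~b = 1111000011110000
  (~d & ~b) = 1010000010100000
  ((c | (b & d)) | (~d & ~b)) = 1011011110110111
  ~c = 1100110011001100
  ~a = 1111111100000000
  (b & c) = 0000001100000011
  (~a | (b & c)) = 1111111100000011
  (~c & (~a | (b & c))) = 1100110000000000
  (((c | (b & d)) | (~d & ~b)) & (~c & (~a | (b & c)))) = 1000010000000000

(((c | (b & d)) | (~d & ~b)) & (~c & (~a | (b & c))))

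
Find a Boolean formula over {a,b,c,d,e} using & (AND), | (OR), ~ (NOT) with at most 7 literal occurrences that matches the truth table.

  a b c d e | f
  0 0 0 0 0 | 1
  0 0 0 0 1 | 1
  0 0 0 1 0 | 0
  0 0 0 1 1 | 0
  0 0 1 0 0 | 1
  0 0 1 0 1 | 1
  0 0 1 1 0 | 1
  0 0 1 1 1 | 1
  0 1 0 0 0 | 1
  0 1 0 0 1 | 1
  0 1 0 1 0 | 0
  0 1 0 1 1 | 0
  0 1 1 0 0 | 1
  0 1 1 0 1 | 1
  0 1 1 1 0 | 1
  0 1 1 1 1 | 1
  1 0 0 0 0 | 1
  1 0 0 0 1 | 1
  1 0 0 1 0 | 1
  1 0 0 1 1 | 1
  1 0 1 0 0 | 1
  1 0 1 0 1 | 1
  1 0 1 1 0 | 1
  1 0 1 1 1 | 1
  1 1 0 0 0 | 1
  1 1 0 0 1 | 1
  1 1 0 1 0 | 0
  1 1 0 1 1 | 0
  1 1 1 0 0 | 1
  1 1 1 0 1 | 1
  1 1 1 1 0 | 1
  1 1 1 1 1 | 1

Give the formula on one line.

  ~d = 11001100110011001100110011001100
  ~b = 11111111000000001111111100000000
  (d & a) = 00000000000000000011001100110011
  (~b & (d & a)) = 00000000000000000011001100000000
  (c | (~b & (d & a))) = 00001111000011110011111100001111
  (~d | (c | (~b & (d & a)))) = 11001111110011111111111111001111

(~d | (c | (~b & (d & a))))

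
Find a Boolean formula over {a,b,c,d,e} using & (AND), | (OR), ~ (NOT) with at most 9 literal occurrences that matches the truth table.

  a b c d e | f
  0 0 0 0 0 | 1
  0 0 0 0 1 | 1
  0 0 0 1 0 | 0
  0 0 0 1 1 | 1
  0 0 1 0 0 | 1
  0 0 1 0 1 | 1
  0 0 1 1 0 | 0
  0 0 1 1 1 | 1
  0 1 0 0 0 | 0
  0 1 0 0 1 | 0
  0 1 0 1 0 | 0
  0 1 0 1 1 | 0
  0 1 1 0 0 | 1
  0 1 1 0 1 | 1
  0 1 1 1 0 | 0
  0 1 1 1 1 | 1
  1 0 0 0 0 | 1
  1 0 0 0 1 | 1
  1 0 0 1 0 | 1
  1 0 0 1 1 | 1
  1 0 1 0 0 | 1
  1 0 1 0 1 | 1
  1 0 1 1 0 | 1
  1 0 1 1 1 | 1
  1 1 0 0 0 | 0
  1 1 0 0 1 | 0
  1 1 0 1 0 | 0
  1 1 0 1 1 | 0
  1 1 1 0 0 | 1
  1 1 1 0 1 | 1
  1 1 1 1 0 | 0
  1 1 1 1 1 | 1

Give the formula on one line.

  ~b = 11111111000000001111111100000000
  (~b & a) = 00000000000000001111111100000000
  ((~b & a) | c) = 00001111000011111111111100001111
  (((~b & a) | c) | ~b) = 11111111000011111111111100001111
  ~d = 11001100110011001100110011001100
  (~d | (~b & a)) = 11001100110011001111111111001100
  ((~d | (~b & a)) | e) = 11011101110111011111111111011101
  ((((~b & a) | c) | ~b) & ((~d | (~b & a)) | e)) = 11011101000011011111111100001101

((((~b & a) | c) | ~b) & ((~d | (~b & a)) | e))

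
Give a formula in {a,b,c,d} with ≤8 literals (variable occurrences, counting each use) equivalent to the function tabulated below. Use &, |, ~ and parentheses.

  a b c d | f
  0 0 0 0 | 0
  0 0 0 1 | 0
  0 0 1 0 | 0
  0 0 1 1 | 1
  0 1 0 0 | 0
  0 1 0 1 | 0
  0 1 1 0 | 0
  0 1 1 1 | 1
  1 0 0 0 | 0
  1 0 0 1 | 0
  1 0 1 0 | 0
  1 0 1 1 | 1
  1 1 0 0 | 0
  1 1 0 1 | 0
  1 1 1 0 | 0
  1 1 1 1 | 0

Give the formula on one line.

((((~a | ~b) & d) | ~c) & ((d | a) & c))

  ~a = 1111111100000000
  ~b = 1111000011110000
  (~a | ~b) = 1111111111110000
  ((~a | ~b) & d) = 0101010101010000
  ~c = 1100110011001100
  (((~a | ~b) & d) | ~c) = 1101110111011100
  (d | a) = 0101010111111111
  ((d | a) & c) = 0001000100110011
  ((((~a | ~b) & d) | ~c) & ((d | a) & c)) = 0001000100010000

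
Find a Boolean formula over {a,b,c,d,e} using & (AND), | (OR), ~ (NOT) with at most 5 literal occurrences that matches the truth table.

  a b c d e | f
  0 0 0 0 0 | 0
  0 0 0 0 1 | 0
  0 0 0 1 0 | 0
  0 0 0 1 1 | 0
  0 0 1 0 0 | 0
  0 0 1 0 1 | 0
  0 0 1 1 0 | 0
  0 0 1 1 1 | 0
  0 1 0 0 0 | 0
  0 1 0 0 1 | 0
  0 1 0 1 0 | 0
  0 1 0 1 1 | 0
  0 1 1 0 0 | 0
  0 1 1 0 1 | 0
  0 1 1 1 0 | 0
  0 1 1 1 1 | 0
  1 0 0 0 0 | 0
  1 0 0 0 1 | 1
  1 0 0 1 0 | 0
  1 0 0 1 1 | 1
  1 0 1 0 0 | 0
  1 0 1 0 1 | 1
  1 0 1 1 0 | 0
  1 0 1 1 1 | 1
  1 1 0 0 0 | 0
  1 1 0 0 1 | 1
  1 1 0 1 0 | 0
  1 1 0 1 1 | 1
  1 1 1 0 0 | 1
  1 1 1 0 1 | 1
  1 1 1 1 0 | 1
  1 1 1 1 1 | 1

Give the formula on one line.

(a & ((b & c) | (e | ~a)))

  (b & c) = 00000000000011110000000000001111
  ~a = 11111111111111110000000000000000
  (e | ~a) = 11111111111111110101010101010101
  ((b & c) | (e | ~a)) = 11111111111111110101010101011111
  (a & ((b & c) | (e | ~a))) = 00000000000000000101010101011111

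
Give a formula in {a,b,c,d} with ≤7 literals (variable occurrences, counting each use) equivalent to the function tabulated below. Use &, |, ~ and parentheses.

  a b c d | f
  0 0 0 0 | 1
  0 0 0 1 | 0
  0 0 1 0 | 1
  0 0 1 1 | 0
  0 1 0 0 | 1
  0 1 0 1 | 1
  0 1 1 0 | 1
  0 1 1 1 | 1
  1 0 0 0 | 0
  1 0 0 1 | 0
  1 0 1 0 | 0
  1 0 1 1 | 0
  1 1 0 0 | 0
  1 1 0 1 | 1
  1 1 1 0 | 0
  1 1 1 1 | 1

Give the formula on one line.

((d | ~a) & (~d | b))

  ~a = 1111111100000000
  (d | ~a) = 1111111101010101
  ~d = 1010101010101010
  (~d | b) = 1010111110101111
  ((d | ~a) & (~d | b)) = 1010111100000101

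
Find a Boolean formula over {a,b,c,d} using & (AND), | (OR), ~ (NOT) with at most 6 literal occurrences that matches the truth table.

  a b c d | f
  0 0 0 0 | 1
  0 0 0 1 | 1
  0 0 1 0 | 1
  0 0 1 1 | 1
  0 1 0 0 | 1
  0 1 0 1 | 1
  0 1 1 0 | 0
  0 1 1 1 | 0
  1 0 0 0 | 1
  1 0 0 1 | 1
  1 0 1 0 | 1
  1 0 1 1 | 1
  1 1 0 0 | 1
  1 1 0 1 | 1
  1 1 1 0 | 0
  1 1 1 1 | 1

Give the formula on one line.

((~c | ~b) | (a & d))

  ~c = 1100110011001100
  ~b = 1111000011110000
  (~c | ~b) = 1111110011111100
  (a & d) = 0000000001010101
  ((~c | ~b) | (a & d)) = 1111110011111101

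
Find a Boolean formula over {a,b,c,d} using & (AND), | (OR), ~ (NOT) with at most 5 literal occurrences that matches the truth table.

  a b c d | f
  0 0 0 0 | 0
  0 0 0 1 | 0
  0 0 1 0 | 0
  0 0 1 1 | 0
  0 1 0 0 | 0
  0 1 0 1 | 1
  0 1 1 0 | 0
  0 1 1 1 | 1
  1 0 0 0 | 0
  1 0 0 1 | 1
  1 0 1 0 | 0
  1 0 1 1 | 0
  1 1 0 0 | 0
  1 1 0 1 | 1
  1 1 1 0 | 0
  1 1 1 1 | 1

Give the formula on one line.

(((b | ~c) & (a | b)) & d)

  ~c = 1100110011001100
  (b | ~c) = 1100111111001111
  (a | b) = 0000111111111111
  ((b | ~c) & (a | b)) = 0000111111001111
  (((b | ~c) & (a | b)) & d) = 0000010101000101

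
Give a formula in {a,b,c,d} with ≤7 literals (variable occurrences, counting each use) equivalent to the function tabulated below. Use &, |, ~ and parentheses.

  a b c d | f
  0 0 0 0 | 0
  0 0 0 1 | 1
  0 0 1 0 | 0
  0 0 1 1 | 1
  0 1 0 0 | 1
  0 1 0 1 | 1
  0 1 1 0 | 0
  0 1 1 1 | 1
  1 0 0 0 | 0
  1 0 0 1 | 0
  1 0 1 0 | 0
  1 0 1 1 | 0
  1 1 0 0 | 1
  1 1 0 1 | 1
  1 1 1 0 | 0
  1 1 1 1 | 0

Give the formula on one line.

  ~a = 1111111100000000
  (d & ~a) = 0101010100000000
  ~c = 1100110011001100
  (~c & b) = 0000110000001100
  ((d & ~a) | (~c & b)) = 0101110100001100

((d & ~a) | (~c & b))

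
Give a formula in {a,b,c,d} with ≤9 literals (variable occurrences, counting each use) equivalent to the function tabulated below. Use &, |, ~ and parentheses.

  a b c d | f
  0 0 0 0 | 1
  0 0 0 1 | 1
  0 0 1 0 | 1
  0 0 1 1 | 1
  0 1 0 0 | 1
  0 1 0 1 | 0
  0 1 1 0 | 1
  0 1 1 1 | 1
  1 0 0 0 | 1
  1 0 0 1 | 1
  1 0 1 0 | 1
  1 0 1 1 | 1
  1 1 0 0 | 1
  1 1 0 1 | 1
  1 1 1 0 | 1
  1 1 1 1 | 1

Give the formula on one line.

(((~c & ((a & (b | ~a)) & d)) | (~b | ~d)) | (b & c))

  ~c = 1100110011001100
  ~a = 1111111100000000
  (b | ~a) = 1111111100001111
  (a & (b | ~a)) = 0000000000001111
  ((a & (b | ~a)) & d) = 0000000000000101
  (~c & ((a & (b | ~a)) & d)) = 0000000000000100
  ~b = 1111000011110000
  ~d = 1010101010101010
  (~b | ~d) = 1111101011111010
  ((~c & ((a & (b | ~a)) & d)) | (~b | ~d)) = 1111101011111110
  (b & c) = 0000001100000011
  (((~c & ((a & (b | ~a)) & d)) | (~b | ~d)) | (b & c)) = 1111101111111111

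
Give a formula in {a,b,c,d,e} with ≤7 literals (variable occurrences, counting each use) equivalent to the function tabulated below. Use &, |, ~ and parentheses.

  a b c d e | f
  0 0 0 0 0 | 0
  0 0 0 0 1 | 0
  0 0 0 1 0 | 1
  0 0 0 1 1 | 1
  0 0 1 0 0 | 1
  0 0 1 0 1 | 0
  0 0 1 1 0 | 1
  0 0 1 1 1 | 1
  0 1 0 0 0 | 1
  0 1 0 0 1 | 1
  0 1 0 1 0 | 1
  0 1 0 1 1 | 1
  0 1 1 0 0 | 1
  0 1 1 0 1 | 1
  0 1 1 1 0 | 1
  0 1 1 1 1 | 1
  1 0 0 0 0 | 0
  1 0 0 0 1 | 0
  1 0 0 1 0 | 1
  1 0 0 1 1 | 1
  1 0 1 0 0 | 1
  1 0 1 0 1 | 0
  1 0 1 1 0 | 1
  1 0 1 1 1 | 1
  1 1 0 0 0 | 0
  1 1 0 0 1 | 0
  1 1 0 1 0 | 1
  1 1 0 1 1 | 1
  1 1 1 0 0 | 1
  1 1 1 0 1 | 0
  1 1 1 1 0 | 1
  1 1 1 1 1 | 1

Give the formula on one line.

  (e | c) = 01011111010111110101111101011111
  ~e = 10101010101010101010101010101010
  (~e | d) = 10111011101110111011101110111011
  ((e | c) & (~e | d)) = 00011011000110110001101100011011
  ~a = 11111111111111110000000000000000
  (b & ~a) = 00000000111111110000000000000000
  ((b & ~a) | d) = 00110011111111110011001100110011
  (((e | c) & (~e | d)) | ((b & ~a) | d)) = 00111011111111110011101100111011

(((e | c) & (~e | d)) | ((b & ~a) | d))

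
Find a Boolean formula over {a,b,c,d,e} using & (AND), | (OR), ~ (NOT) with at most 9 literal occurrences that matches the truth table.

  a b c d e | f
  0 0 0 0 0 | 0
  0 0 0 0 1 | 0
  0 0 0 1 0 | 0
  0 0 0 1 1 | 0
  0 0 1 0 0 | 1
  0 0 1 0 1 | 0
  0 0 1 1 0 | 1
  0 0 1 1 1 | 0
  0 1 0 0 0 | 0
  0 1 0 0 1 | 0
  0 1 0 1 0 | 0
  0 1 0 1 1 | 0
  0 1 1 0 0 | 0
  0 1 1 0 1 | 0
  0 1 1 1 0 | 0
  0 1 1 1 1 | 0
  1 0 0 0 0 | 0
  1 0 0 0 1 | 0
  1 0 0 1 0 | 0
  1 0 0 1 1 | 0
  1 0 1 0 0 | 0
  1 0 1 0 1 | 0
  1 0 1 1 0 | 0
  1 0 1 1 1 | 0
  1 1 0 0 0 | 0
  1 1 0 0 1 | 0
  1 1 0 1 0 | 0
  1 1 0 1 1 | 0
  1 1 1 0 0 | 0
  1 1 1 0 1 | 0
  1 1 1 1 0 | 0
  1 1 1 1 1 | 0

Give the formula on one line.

  ~e = 10101010101010101010101010101010
  ~b = 11111111000000001111111100000000
  (~e & ~b) = 10101010000000001010101000000000
  ~a = 11111111111111110000000000000000
  (d & b) = 00000000001100110000000000110011
  (~a | (d & b)) = 11111111111111110000000000110011
  (e | c) = 01011111010111110101111101011111
  ((~a | (d & b)) & (e | c)) = 01011111010111110000000000010011
  ((~e & ~b) & ((~a | (d & b)) & (e | c))) = 00001010000000000000000000000000

((~e & ~b) & ((~a | (d & b)) & (e | c)))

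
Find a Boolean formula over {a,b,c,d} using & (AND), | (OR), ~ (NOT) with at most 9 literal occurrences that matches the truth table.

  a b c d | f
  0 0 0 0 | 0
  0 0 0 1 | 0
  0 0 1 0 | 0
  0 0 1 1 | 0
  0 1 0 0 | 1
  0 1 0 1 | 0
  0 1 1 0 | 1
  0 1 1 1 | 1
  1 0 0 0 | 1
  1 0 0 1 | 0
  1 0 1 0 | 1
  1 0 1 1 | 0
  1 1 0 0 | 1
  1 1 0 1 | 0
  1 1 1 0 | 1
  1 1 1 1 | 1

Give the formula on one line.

  ~a = 1111111100000000
  (~a | d) = 1111111101010101
  ((~a | d) & b) = 0000111100000101
  (a | ((~a | d) & b)) = 0000111111111111
  ~d = 1010101010101010
  ((a | ((~a | d) & b)) & ~d) = 0000101010101010
  ~b = 1111000011110000
  (~b | ~d) = 1111101011111010
  (c | (~b | ~d)) = 1111101111111011
  (b & (c | (~b | ~d))) = 0000101100001011
  (((a | ((~a | d) & b)) & ~d) | (b & (c | (~b | ~d)))) = 0000101110101011

(((a | ((~a | d) & b)) & ~d) | (b & (c | (~b | ~d))))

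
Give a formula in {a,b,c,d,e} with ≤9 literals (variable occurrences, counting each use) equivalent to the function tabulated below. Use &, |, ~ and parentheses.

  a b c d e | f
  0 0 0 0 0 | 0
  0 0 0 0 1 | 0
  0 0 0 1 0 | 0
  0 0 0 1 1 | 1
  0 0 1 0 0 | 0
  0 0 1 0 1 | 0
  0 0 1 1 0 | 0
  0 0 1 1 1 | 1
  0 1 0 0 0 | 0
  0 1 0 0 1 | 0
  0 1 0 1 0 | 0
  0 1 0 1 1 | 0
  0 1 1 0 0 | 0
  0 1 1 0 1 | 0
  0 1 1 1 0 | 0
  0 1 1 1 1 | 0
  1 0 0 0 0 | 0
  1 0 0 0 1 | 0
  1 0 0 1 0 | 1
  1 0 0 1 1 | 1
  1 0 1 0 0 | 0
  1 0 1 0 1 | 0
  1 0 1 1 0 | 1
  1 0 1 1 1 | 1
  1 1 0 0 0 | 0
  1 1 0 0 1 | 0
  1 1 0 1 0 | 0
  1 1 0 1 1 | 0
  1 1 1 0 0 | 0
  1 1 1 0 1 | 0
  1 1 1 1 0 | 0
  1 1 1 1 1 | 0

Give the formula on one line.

  ~d = 11001100110011001100110011001100
  (~d & b) = 00000000110011000000000011001100
  (e & (~d & b)) = 00000000010001000000000001000100
  ~b = 11111111000000001111111100000000
  (e & ~b) = 01010101000000000101010100000000
  ((e & ~b) | a) = 01010101000000001111111111111111
  (d & ((e & ~b) | a)) = 00010001000000000011001100110011
  ((e & (~d & b)) | (d & ((e & ~b) | a))) = 00010001010001000011001101110111
  (((e & (~d & b)) | (d & ((e & ~b) | a))) & ~b) = 00010001000000000011001100000000

(((e & (~d & b)) | (d & ((e & ~b) | a))) & ~b)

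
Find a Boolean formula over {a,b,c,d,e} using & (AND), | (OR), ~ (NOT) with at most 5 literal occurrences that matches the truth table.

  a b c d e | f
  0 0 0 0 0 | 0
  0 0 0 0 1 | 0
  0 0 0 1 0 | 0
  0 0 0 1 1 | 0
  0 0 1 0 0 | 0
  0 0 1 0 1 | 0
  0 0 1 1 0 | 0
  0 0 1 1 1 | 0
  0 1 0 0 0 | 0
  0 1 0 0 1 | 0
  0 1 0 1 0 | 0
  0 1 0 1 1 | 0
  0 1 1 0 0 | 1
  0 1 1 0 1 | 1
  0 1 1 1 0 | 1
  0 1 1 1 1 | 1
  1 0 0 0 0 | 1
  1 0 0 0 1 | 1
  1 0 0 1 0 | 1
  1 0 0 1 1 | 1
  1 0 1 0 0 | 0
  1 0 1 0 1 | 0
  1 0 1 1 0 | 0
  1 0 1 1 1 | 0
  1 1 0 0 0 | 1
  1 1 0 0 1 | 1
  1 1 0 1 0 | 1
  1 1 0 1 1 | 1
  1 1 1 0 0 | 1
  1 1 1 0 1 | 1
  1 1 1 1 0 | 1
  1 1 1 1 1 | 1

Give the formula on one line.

  ~c = 11110000111100001111000011110000
  (a & ~c) = 00000000000000001111000011110000
  (b | ~c) = 11110000111111111111000011111111
  (c & (b | ~c)) = 00000000000011110000000000001111
  ((a & ~c) | (c & (b | ~c))) = 00000000000011111111000011111111

((a & ~c) | (c & (b | ~c)))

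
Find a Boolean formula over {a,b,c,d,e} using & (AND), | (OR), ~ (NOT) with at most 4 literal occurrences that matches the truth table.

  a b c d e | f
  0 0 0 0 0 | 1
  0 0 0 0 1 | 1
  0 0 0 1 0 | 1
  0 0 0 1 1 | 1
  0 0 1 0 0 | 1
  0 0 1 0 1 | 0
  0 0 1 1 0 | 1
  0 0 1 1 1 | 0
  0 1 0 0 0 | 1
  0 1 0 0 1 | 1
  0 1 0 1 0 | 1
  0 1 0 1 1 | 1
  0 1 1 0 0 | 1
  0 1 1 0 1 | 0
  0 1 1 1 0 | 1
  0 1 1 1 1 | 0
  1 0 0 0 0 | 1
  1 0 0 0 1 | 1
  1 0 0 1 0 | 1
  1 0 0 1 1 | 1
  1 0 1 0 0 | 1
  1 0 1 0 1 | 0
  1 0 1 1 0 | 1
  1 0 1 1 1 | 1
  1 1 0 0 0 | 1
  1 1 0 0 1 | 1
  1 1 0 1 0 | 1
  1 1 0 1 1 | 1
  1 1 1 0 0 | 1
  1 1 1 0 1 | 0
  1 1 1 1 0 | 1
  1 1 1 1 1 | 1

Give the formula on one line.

(((d & a) | ~c) | ~e)

  (d & a) = 00000000000000000011001100110011
  ~c = 11110000111100001111000011110000
  ((d & a) | ~c) = 11110000111100001111001111110011
  ~e = 10101010101010101010101010101010
  (((d & a) | ~c) | ~e) = 11111010111110101111101111111011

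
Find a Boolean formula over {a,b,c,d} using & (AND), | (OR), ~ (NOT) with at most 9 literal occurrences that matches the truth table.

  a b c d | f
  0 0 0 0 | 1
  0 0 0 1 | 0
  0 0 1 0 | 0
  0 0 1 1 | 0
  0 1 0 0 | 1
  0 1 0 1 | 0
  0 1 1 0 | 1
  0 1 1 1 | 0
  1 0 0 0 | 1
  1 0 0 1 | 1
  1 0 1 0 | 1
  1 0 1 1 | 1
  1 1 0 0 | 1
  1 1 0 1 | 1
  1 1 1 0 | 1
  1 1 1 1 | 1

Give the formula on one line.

  ~d = 1010101010101010
  (~d | a) = 1010101011111111
  ~c = 1100110011001100
  ((~d | a) & ~c) = 1000100011001100
  ~a = 1111111100000000
  (((~d | a) & ~c) & ~a) = 1000100000000000
  (~a | d) = 1111111101010101
  (b & (~a | d)) = 0000111100000101
  (~d & (b & (~a | d))) = 0000101000000000
  (a | (~d & (b & (~a | d)))) = 0000101011111111
  ((((~d | a) & ~c) & ~a) | (a | (~d & (b & (~a | d))))) = 1000101011111111

((((~d | a) & ~c) & ~a) | (a | (~d & (b & (~a | d)))))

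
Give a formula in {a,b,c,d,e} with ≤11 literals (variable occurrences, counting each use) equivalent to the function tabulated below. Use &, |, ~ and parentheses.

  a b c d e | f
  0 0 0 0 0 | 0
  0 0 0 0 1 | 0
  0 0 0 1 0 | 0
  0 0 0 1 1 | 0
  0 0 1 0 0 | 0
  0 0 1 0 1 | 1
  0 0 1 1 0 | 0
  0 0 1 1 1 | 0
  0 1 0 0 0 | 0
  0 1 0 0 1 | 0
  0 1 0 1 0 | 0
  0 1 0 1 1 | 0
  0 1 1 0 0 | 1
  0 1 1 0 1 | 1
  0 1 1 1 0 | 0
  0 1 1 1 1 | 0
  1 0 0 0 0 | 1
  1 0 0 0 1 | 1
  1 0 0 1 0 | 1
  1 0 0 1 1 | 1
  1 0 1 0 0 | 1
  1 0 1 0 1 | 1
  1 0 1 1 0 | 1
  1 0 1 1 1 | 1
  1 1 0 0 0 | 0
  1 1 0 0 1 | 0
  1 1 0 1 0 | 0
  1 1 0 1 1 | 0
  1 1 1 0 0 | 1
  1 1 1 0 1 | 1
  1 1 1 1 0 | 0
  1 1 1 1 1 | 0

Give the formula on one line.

  ~b = 11111111000000001111111100000000
  (~b & a) = 00000000000000001111111100000000
  ~d = 11001100110011001100110011001100
  (c & ~d) = 00001100000011000000110000001100
  ((~b & a) | (c & ~d)) = 00001100000011001111111100001100
  (~d | a) = 11001100110011001111111111111111
  (e | a) = 01010101010101011111111111111111
  ((~d | a) & (e | a)) = 01000100010001001111111111111111
  (((~d | a) & (e | a)) | b) = 01000100111111111111111111111111
  (((~b & a) | (c & ~d)) & (((~d | a) & (e | a)) | b)) = 00000100000011001111111100001100

(((~b & a) | (c & ~d)) & (((~d | a) & (e | a)) | b))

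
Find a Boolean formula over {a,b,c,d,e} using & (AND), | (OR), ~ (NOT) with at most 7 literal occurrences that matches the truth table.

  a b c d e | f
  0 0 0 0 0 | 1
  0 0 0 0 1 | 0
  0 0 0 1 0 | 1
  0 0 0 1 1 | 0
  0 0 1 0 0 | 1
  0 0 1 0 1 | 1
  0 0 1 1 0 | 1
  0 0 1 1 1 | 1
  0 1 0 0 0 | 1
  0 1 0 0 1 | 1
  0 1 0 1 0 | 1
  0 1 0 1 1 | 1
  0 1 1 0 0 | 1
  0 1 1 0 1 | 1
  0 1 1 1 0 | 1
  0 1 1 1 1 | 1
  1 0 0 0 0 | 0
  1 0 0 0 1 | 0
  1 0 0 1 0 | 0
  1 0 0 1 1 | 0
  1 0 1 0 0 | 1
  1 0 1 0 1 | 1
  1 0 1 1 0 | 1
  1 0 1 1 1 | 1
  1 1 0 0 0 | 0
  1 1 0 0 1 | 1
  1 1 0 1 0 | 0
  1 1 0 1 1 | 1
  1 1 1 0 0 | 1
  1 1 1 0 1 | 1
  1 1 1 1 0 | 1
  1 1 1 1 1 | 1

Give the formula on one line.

  ~e = 10101010101010101010101010101010
  (b | ~e) = 10101010111111111010101011111111
  ~a = 11111111111111110000000000000000
  (e | ~a) = 11111111111111110101010101010101
  ((b | ~e) & (e | ~a)) = 10101010111111110000000001010101
  (((b | ~e) & (e | ~a)) | c) = 10101111111111110000111101011111

(((b | ~e) & (e | ~a)) | c)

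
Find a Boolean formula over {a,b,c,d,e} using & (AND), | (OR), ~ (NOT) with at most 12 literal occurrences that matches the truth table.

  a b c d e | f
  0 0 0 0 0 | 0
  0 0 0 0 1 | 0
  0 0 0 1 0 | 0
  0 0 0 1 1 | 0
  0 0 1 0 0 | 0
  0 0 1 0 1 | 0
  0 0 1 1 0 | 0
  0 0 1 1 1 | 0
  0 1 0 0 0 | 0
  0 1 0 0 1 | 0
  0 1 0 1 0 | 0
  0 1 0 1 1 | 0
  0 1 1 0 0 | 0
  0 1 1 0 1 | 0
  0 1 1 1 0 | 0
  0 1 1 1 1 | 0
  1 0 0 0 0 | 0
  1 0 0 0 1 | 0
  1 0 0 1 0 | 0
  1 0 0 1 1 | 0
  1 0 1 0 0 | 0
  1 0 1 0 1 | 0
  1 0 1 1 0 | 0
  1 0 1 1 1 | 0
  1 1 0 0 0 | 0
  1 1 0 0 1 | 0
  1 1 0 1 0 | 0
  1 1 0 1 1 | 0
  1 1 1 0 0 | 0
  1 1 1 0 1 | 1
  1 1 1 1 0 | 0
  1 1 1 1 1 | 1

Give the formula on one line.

((~b | ((~d | (~c | e)) & (b & c))) & (b & (e & a)))

  ~b = 11111111000000001111111100000000
  ~d = 11001100110011001100110011001100
  ~c = 11110000111100001111000011110000
  (~c | e) = 11110101111101011111010111110101
  (~d | (~c | e)) = 11111101111111011111110111111101
  (b & c) = 00000000000011110000000000001111
  ((~d | (~c | e)) & (b & c)) = 00000000000011010000000000001101
  (~b | ((~d | (~c | e)) & (b & c))) = 11111111000011011111111100001101
  (e & a) = 00000000000000000101010101010101
  (b & (e & a)) = 00000000000000000000000001010101
  ((~b | ((~d | (~c | e)) & (b & c))) & (b & (e & a))) = 00000000000000000000000000000101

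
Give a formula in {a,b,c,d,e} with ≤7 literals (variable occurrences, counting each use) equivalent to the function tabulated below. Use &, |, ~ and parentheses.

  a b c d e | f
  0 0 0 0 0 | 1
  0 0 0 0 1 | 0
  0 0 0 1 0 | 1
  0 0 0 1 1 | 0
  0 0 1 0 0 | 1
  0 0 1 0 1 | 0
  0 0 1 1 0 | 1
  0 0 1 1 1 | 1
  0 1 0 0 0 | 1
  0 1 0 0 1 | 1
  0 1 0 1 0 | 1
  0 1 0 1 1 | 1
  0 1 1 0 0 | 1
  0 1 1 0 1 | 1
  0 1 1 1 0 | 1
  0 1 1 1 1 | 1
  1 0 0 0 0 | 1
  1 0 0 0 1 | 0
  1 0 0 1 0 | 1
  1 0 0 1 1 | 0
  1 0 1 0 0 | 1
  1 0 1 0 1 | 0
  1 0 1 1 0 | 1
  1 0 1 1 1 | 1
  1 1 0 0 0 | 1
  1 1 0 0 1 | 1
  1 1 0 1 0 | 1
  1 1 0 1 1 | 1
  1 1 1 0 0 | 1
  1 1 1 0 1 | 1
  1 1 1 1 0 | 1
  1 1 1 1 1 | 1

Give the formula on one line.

((b | ~e) | (d & ((e | a) & (c & ~b))))

  ~e = 10101010101010101010101010101010
  (b | ~e) = 10101010111111111010101011111111
  (e | a) = 01010101010101011111111111111111
  ~b = 11111111000000001111111100000000
  (c & ~b) = 00001111000000000000111100000000
  ((e | a) & (c & ~b)) = 00000101000000000000111100000000
  (d & ((e | a) & (c & ~b))) = 00000001000000000000001100000000
  ((b | ~e) | (d & ((e | a) & (c & ~b)))) = 10101011111111111010101111111111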